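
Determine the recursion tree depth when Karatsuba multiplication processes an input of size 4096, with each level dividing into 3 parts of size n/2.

For divide and conquer with division factor 2:

Problem sizes at each level:
Level 0: 4096
Level 1: 2048
Level 2: 1024
Level 3: 512
Level 4: 256
Level 5: 128
Level 6: 64
Level 7: 32
Level 8: 16
Level 9: 8
Level 10: 4
Level 11: 2
Level 12: 1

The root is level 0 and the size-1 base case is level 12 (the tree spans levels 0 through 12, i.e. 13 levels counting the root), so the depth is the number of divisions: log_2(4096) = 12

The recursion tree depth is log_2(4096) = 12. At each level, the problem size is divided by 2, so it takes 12 divisions to reduce to a base case of size 1. The algorithm makes 3 recursive calls at each level.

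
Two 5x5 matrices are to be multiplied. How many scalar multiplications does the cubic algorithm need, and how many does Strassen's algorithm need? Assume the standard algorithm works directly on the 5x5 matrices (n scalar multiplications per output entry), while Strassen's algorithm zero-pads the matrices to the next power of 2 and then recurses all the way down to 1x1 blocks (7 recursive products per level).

Matrix multiplication for 5x5 matrices:

Strassen's algorithm requires power-of-2 dimensions. Pad 5x5 to 8x8 (next power of 2).

Standard algorithm: 5^3 = 125 multiplications
Strassen's algorithm: 7^(log2(8)) = 7^3 = 343 multiplications
Difference: 125 - 343 = -218 (Strassen uses MORE here due to padding overhead — for small or just-over-power-of-2 n, padding can outweigh the per-level savings)

Standard: 125 multiplications (5^3). Strassen: 343 multiplications (7^3, after padding to 8x8). Strassen reduces 8 recursive multiplications to 7 at each level.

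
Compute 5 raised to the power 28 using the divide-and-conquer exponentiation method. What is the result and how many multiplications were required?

Computing 5^28 by squaring (build up from 5^1; each line after the first costs one multiplication):

5^1 = 5
5^2 = (5^1)^2 = 5^2 = 25
5^3 = 5 * 5^2 = 5 * 25 = 125
5^6 = (5^3)^2 = 125^2 = 15625
5^7 = 5 * 5^6 = 5 * 15625 = 78125
5^14 = (5^7)^2 = 78125^2 = 6103515625
5^28 = (5^14)^2 = 6103515625^2 = 37252902984619140625

Result: 37252902984619140625
Multiplications needed: 6 (6 lines after 5^1)

5^28 = 37252902984619140625. Using exponentiation by squaring, this requires 6 multiplications. The key idea: if the exponent is even, square the half-power; if odd, multiply by the base once.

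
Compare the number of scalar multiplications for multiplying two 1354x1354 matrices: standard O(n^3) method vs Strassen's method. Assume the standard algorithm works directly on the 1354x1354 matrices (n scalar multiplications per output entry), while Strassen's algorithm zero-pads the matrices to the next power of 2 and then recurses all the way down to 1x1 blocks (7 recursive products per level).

Matrix multiplication for 1354x1354 matrices:

Strassen's algorithm requires power-of-2 dimensions. Pad 1354x1354 to 2048x2048 (next power of 2).

Standard algorithm: 1354^3 = 2482309864 multiplications
Strassen's algorithm: 7^(log2(2048)) = 7^11 = 1977326743 multiplications
Savings: 2482309864 - 1977326743 = 504983121 multiplications

Standard: 2482309864 multiplications (1354^3). Strassen: 1977326743 multiplications (7^11, after padding to 2048x2048). Strassen reduces 8 recursive multiplications to 7 at each level.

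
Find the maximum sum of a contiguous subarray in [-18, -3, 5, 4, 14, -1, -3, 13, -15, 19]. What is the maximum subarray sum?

Using Kadane's algorithm on [-18, -3, 5, 4, 14, -1, -3, 13, -15, 19]:

Scanning through the array:
Position 1 (value -3): max_ending_here = -3, max_so_far = -3
Position 2 (value 5): max_ending_here = 5, max_so_far = 5
Position 3 (value 4): max_ending_here = 9, max_so_far = 9
Position 4 (value 14): max_ending_here = 23, max_so_far = 23
Position 5 (value -1): max_ending_here = 22, max_so_far = 23
Position 6 (value -3): max_ending_here = 19, max_so_far = 23
Position 7 (value 13): max_ending_here = 32, max_so_far = 32
Position 8 (value -15): max_ending_here = 17, max_so_far = 32
Position 9 (value 19): max_ending_here = 36, max_so_far = 36

Maximum subarray: [5, 4, 14, -1, -3, 13, -15, 19]
Maximum sum: 36

The maximum subarray is [5, 4, 14, -1, -3, 13, -15, 19] with sum 36. This subarray runs from index 2 to index 9.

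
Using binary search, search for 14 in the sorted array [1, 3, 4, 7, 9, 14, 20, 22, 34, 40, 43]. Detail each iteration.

Binary search for 14 in [1, 3, 4, 7, 9, 14, 20, 22, 34, 40, 43]:

lo=0, hi=10, mid=5, arr[mid]=14 -> Found target at index 5!

Binary search finds 14 at index 5 after 1 comparisons. The search repeatedly halves the search space by comparing with the middle element.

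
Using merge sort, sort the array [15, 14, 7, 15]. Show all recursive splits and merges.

Merge sort trace:

Split: [15, 14, 7, 15] -> [15, 14] and [7, 15]
  Split: [15, 14] -> [15] and [14]
  Merge: [15] + [14] -> [14, 15]
  Split: [7, 15] -> [7] and [15]
  Merge: [7] + [15] -> [7, 15]
Merge: [14, 15] + [7, 15] -> [7, 14, 15, 15]

Final sorted array: [7, 14, 15, 15]

The merge sort proceeds by recursively splitting the array and merging sorted halves.
After all merges, the sorted array is [7, 14, 15, 15].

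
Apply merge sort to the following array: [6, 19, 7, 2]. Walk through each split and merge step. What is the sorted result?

Merge sort trace:

Split: [6, 19, 7, 2] -> [6, 19] and [7, 2]
  Split: [6, 19] -> [6] and [19]
  Merge: [6] + [19] -> [6, 19]
  Split: [7, 2] -> [7] and [2]
  Merge: [7] + [2] -> [2, 7]
Merge: [6, 19] + [2, 7] -> [2, 6, 7, 19]

Final sorted array: [2, 6, 7, 19]

The merge sort proceeds by recursively splitting the array and merging sorted halves.
After all merges, the sorted array is [2, 6, 7, 19].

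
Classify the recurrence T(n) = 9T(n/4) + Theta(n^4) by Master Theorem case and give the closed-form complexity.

Master Theorem for T(n) = 9T(n/4) + O(n^4):

a = 9, b = 4, c = 4
log_b(a) = log_4(9) = 1.5850

Case 3: c = 4 > log_4(9) = 1.5850
T(n) = O(n^4) = O(n^4)

For T(n) = 9T(n/4) + O(n^4): log_4(9) = 1.5850. This is Case 3 of the Master Theorem (c > log_b(a), work dominated by root), giving O(n^4).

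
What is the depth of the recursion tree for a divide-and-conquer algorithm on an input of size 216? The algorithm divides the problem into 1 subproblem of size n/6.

For divide and conquer with division factor 6:

Problem sizes at each level:
Level 0: 216
Level 1: 36
Level 2: 6
Level 3: 1

The root is level 0 and the size-1 base case is level 3 (the tree spans levels 0 through 3, i.e. 4 levels counting the root), so the depth is the number of divisions: log_6(216) = 3

The recursion tree depth is log_6(216) = 3. At each level, the problem size is divided by 6, so it takes 3 divisions to reduce to a base case of size 1. The algorithm makes 1 recursive call at each level.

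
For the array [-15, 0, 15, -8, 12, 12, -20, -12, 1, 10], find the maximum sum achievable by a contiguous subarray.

Using Kadane's algorithm on [-15, 0, 15, -8, 12, 12, -20, -12, 1, 10]:

Scanning through the array:
Position 1 (value 0): max_ending_here = 0, max_so_far = 0
Position 2 (value 15): max_ending_here = 15, max_so_far = 15
Position 3 (value -8): max_ending_here = 7, max_so_far = 15
Position 4 (value 12): max_ending_here = 19, max_so_far = 19
Position 5 (value 12): max_ending_here = 31, max_so_far = 31
Position 6 (value -20): max_ending_here = 11, max_so_far = 31
Position 7 (value -12): max_ending_here = -1, max_so_far = 31
Position 8 (value 1): max_ending_here = 1, max_so_far = 31
Position 9 (value 10): max_ending_here = 11, max_so_far = 31

Maximum subarray: [0, 15, -8, 12, 12]
Maximum sum: 31

The maximum subarray is [0, 15, -8, 12, 12] with sum 31. This subarray runs from index 1 to index 5.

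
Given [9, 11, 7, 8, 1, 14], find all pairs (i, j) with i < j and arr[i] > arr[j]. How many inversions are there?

Finding inversions in [9, 11, 7, 8, 1, 14]:

(0, 2): arr[0]=9 > arr[2]=7
(0, 3): arr[0]=9 > arr[3]=8
(0, 4): arr[0]=9 > arr[4]=1
(1, 2): arr[1]=11 > arr[2]=7
(1, 3): arr[1]=11 > arr[3]=8
(1, 4): arr[1]=11 > arr[4]=1
(2, 4): arr[2]=7 > arr[4]=1
(3, 4): arr[3]=8 > arr[4]=1

Total inversions: 8

The array has 8 inversion(s): (0,2), (0,3), (0,4), (1,2), (1,3), (1,4), (2,4), (3,4). Each pair (i,j) satisfies i < j and arr[i] > arr[j].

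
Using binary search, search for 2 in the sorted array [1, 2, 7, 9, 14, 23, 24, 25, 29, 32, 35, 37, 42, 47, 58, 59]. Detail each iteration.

Binary search for 2 in [1, 2, 7, 9, 14, 23, 24, 25, 29, 32, 35, 37, 42, 47, 58, 59]:

lo=0, hi=15, mid=7, arr[mid]=25 -> 25 > 2, search left half
lo=0, hi=6, mid=3, arr[mid]=9 -> 9 > 2, search left half
lo=0, hi=2, mid=1, arr[mid]=2 -> Found target at index 1!

Binary search finds 2 at index 1 after 3 comparisons. The search repeatedly halves the search space by comparing with the middle element.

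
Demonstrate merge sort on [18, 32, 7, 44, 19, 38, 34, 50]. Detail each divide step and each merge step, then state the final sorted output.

Merge sort trace:

Split: [18, 32, 7, 44, 19, 38, 34, 50] -> [18, 32, 7, 44] and [19, 38, 34, 50]
  Split: [18, 32, 7, 44] -> [18, 32] and [7, 44]
    Split: [18, 32] -> [18] and [32]
    Merge: [18] + [32] -> [18, 32]
    Split: [7, 44] -> [7] and [44]
    Merge: [7] + [44] -> [7, 44]
  Merge: [18, 32] + [7, 44] -> [7, 18, 32, 44]
  Split: [19, 38, 34, 50] -> [19, 38] and [34, 50]
    Split: [19, 38] -> [19] and [38]
    Merge: [19] + [38] -> [19, 38]
    Split: [34, 50] -> [34] and [50]
    Merge: [34] + [50] -> [34, 50]
  Merge: [19, 38] + [34, 50] -> [19, 34, 38, 50]
Merge: [7, 18, 32, 44] + [19, 34, 38, 50] -> [7, 18, 19, 32, 34, 38, 44, 50]

Final sorted array: [7, 18, 19, 32, 34, 38, 44, 50]

The merge sort proceeds by recursively splitting the array and merging sorted halves.
After all merges, the sorted array is [7, 18, 19, 32, 34, 38, 44, 50].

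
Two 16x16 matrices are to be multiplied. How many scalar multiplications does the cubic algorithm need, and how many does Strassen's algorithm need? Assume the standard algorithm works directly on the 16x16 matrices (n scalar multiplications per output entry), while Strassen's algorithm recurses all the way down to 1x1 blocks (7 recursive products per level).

Matrix multiplication for 16x16 matrices:

Standard algorithm: 16^3 = 4096 multiplications
Strassen's algorithm: 7^(log2(16)) = 7^4 = 2401 multiplications
Savings: 4096 - 2401 = 1695 multiplications

Standard: 4096 multiplications (16^3). Strassen: 2401 multiplications (7^4). Strassen reduces 8 recursive multiplications to 7 at each level.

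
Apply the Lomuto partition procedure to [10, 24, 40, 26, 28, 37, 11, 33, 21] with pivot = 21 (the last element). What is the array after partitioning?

Lomuto partition with pivot = 21:

Initial array: [10, 24, 40, 26, 28, 37, 11, 33, 21]

arr[0]=10 <= 21: swap with position 0, array becomes [10, 24, 40, 26, 28, 37, 11, 33, 21]
arr[1]=24 > 21: no swap
arr[2]=40 > 21: no swap
arr[3]=26 > 21: no swap
arr[4]=28 > 21: no swap
arr[5]=37 > 21: no swap
arr[6]=11 <= 21: swap with position 1, array becomes [10, 11, 40, 26, 28, 37, 24, 33, 21]
arr[7]=33 > 21: no swap

Place pivot at position 2: [10, 11, 21, 26, 28, 37, 24, 33, 40]
Pivot position: 2

After partitioning with pivot 21, the array becomes [10, 11, 21, 26, 28, 37, 24, 33, 40]. The pivot is placed at index 2. All elements to the left of the pivot are <= 21, and all elements to the right are > 21.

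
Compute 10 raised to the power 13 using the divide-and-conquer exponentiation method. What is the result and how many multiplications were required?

Computing 10^13 by squaring (build up from 10^1; each line after the first costs one multiplication):

10^1 = 10
10^2 = (10^1)^2 = 10^2 = 100
10^3 = 10 * 10^2 = 10 * 100 = 1000
10^6 = (10^3)^2 = 1000^2 = 1000000
10^12 = (10^6)^2 = 1000000^2 = 1000000000000
10^13 = 10 * 10^12 = 10 * 1000000000000 = 10000000000000

Result: 10000000000000
Multiplications needed: 5 (5 lines after 10^1)

10^13 = 10000000000000. Using exponentiation by squaring, this requires 5 multiplications. The key idea: if the exponent is even, square the half-power; if odd, multiply by the base once.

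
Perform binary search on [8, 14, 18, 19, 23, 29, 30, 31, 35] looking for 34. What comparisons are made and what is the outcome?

Binary search for 34 in [8, 14, 18, 19, 23, 29, 30, 31, 35]:

lo=0, hi=8, mid=4, arr[mid]=23 -> 23 < 34, search right half
lo=5, hi=8, mid=6, arr[mid]=30 -> 30 < 34, search right half
lo=7, hi=8, mid=7, arr[mid]=31 -> 31 < 34, search right half
lo=8, hi=8, mid=8, arr[mid]=35 -> 35 > 34, search left half
lo=8 > hi=7, target 34 not found

Binary search determines that 34 is not in the array after 4 comparisons. The search space was exhausted without finding the target.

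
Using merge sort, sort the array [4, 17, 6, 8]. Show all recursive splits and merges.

Merge sort trace:

Split: [4, 17, 6, 8] -> [4, 17] and [6, 8]
  Split: [4, 17] -> [4] and [17]
  Merge: [4] + [17] -> [4, 17]
  Split: [6, 8] -> [6] and [8]
  Merge: [6] + [8] -> [6, 8]
Merge: [4, 17] + [6, 8] -> [4, 6, 8, 17]

Final sorted array: [4, 6, 8, 17]

The merge sort proceeds by recursively splitting the array and merging sorted halves.
After all merges, the sorted array is [4, 6, 8, 17].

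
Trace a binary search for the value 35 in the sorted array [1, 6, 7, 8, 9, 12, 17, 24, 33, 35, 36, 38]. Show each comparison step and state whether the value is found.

Binary search for 35 in [1, 6, 7, 8, 9, 12, 17, 24, 33, 35, 36, 38]:

lo=0, hi=11, mid=5, arr[mid]=12 -> 12 < 35, search right half
lo=6, hi=11, mid=8, arr[mid]=33 -> 33 < 35, search right half
lo=9, hi=11, mid=10, arr[mid]=36 -> 36 > 35, search left half
lo=9, hi=9, mid=9, arr[mid]=35 -> Found target at index 9!

Binary search finds 35 at index 9 after 4 comparisons. The search repeatedly halves the search space by comparing with the middle element.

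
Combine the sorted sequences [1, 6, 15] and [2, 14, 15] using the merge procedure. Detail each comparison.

Merging process:

Compare 1 vs 2: take 1 from left. Merged: [1]
Compare 6 vs 2: take 2 from right. Merged: [1, 2]
Compare 6 vs 14: take 6 from left. Merged: [1, 2, 6]
Compare 15 vs 14: take 14 from right. Merged: [1, 2, 6, 14]
Compare 15 vs 15: take 15 from left. Merged: [1, 2, 6, 14, 15]
Append remaining from right: [15]. Merged: [1, 2, 6, 14, 15, 15]

Final merged array: [1, 2, 6, 14, 15, 15]
Total comparisons: 5

The merged array is [1, 2, 6, 14, 15, 15], requiring 5 comparisons. The merge step runs in O(n) time where n is the total number of elements.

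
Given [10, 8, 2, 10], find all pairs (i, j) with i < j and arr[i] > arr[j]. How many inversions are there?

Finding inversions in [10, 8, 2, 10]:

(0, 1): arr[0]=10 > arr[1]=8
(0, 2): arr[0]=10 > arr[2]=2
(1, 2): arr[1]=8 > arr[2]=2

Total inversions: 3

The array has 3 inversion(s): (0,1), (0,2), (1,2). Each pair (i,j) satisfies i < j and arr[i] > arr[j].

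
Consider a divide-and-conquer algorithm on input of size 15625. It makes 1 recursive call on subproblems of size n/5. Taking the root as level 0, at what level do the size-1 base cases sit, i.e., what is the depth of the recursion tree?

For divide and conquer with division factor 5:

Problem sizes at each level:
Level 0: 15625
Level 1: 3125
Level 2: 625
Level 3: 125
Level 4: 25
Level 5: 5
Level 6: 1

The root is level 0 and the size-1 base case is level 6 (the tree spans levels 0 through 6, i.e. 7 levels counting the root), so the depth is the number of divisions: log_5(15625) = 6

The recursion tree depth is log_5(15625) = 6. At each level, the problem size is divided by 5, so it takes 6 divisions to reduce to a base case of size 1. The algorithm makes 1 recursive call at each level.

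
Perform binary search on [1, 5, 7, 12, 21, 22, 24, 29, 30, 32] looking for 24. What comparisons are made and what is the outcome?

Binary search for 24 in [1, 5, 7, 12, 21, 22, 24, 29, 30, 32]:

lo=0, hi=9, mid=4, arr[mid]=21 -> 21 < 24, search right half
lo=5, hi=9, mid=7, arr[mid]=29 -> 29 > 24, search left half
lo=5, hi=6, mid=5, arr[mid]=22 -> 22 < 24, search right half
lo=6, hi=6, mid=6, arr[mid]=24 -> Found target at index 6!

Binary search finds 24 at index 6 after 4 comparisons. The search repeatedly halves the search space by comparing with the middle element.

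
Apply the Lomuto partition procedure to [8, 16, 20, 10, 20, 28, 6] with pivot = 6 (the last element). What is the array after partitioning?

Lomuto partition with pivot = 6:

Initial array: [8, 16, 20, 10, 20, 28, 6]

arr[0]=8 > 6: no swap
arr[1]=16 > 6: no swap
arr[2]=20 > 6: no swap
arr[3]=10 > 6: no swap
arr[4]=20 > 6: no swap
arr[5]=28 > 6: no swap

Place pivot at position 0: [6, 16, 20, 10, 20, 28, 8]
Pivot position: 0

After partitioning with pivot 6, the array becomes [6, 16, 20, 10, 20, 28, 8]. The pivot is placed at index 0. All elements to the left of the pivot are <= 6, and all elements to the right are > 6.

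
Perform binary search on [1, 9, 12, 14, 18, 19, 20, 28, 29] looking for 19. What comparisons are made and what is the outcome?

Binary search for 19 in [1, 9, 12, 14, 18, 19, 20, 28, 29]:

lo=0, hi=8, mid=4, arr[mid]=18 -> 18 < 19, search right half
lo=5, hi=8, mid=6, arr[mid]=20 -> 20 > 19, search left half
lo=5, hi=5, mid=5, arr[mid]=19 -> Found target at index 5!

Binary search finds 19 at index 5 after 3 comparisons. The search repeatedly halves the search space by comparing with the middle element.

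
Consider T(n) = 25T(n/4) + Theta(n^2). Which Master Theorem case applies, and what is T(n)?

Master Theorem for T(n) = 25T(n/4) + O(n^2):

a = 25, b = 4, c = 2
log_b(a) = log_4(25) = 2.3219

Case 1: c = 2 < log_4(25) = 2.3219
T(n) = O(n^(log_4 25))

For T(n) = 25T(n/4) + O(n^2): log_4(25) = 2.3219. This is Case 1 of the Master Theorem (c < log_b(a), work dominated by leaves), giving O(n^(log_4 25)).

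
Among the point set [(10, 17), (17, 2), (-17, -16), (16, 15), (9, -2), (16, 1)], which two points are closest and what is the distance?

Computing all pairwise distances among 6 points:

d((10, 17), (17, 2)) = 16.5529
d((10, 17), (-17, -16)) = 42.638
d((10, 17), (16, 15)) = 6.3246
d((10, 17), (9, -2)) = 19.0263
d((10, 17), (16, 1)) = 17.088
d((17, 2), (-17, -16)) = 38.4708
d((17, 2), (16, 15)) = 13.0384
d((17, 2), (9, -2)) = 8.9443
d((17, 2), (16, 1)) = 1.4142 <-- minimum
d((-17, -16), (16, 15)) = 45.2769
d((-17, -16), (9, -2)) = 29.5296
d((-17, -16), (16, 1)) = 37.1214
d((16, 15), (9, -2)) = 18.3848
d((16, 15), (16, 1)) = 14.0
d((9, -2), (16, 1)) = 7.6158

Closest pair: (17, 2) and (16, 1) with distance 1.4142

The closest pair is (17, 2) and (16, 1) with Euclidean distance 1.4142. For 6 points, brute-force pairwise comparison is shown above. For large n, the divide-and-conquer algorithm (sort by x, recurse on halves, check the dividing strip) achieves O(n log n).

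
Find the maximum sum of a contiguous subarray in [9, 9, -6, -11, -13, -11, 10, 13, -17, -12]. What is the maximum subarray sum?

Using Kadane's algorithm on [9, 9, -6, -11, -13, -11, 10, 13, -17, -12]:

Scanning through the array:
Position 1 (value 9): max_ending_here = 18, max_so_far = 18
Position 2 (value -6): max_ending_here = 12, max_so_far = 18
Position 3 (value -11): max_ending_here = 1, max_so_far = 18
Position 4 (value -13): max_ending_here = -12, max_so_far = 18
Position 5 (value -11): max_ending_here = -11, max_so_far = 18
Position 6 (value 10): max_ending_here = 10, max_so_far = 18
Position 7 (value 13): max_ending_here = 23, max_so_far = 23
Position 8 (value -17): max_ending_here = 6, max_so_far = 23
Position 9 (value -12): max_ending_here = -6, max_so_far = 23

Maximum subarray: [10, 13]
Maximum sum: 23

The maximum subarray is [10, 13] with sum 23. This subarray runs from index 6 to index 7.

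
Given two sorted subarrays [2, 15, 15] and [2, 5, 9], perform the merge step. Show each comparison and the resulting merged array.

Merging process:

Compare 2 vs 2: take 2 from left. Merged: [2]
Compare 15 vs 2: take 2 from right. Merged: [2, 2]
Compare 15 vs 5: take 5 from right. Merged: [2, 2, 5]
Compare 15 vs 9: take 9 from right. Merged: [2, 2, 5, 9]
Append remaining from left: [15, 15]. Merged: [2, 2, 5, 9, 15, 15]

Final merged array: [2, 2, 5, 9, 15, 15]
Total comparisons: 4

The merged array is [2, 2, 5, 9, 15, 15], requiring 4 comparisons. The merge step runs in O(n) time where n is the total number of elements.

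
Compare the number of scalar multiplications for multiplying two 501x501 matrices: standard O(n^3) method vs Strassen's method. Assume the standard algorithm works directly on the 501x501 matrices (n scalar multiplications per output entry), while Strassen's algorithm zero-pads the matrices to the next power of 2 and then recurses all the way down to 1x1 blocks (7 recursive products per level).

Matrix multiplication for 501x501 matrices:

Strassen's algorithm requires power-of-2 dimensions. Pad 501x501 to 512x512 (next power of 2).

Standard algorithm: 501^3 = 125751501 multiplications
Strassen's algorithm: 7^(log2(512)) = 7^9 = 40353607 multiplications
Savings: 125751501 - 40353607 = 85397894 multiplications

Standard: 125751501 multiplications (501^3). Strassen: 40353607 multiplications (7^9, after padding to 512x512). Strassen reduces 8 recursive multiplications to 7 at each level.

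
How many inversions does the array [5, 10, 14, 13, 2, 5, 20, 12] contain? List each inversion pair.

Finding inversions in [5, 10, 14, 13, 2, 5, 20, 12]:

(0, 4): arr[0]=5 > arr[4]=2
(1, 4): arr[1]=10 > arr[4]=2
(1, 5): arr[1]=10 > arr[5]=5
(2, 3): arr[2]=14 > arr[3]=13
(2, 4): arr[2]=14 > arr[4]=2
(2, 5): arr[2]=14 > arr[5]=5
(2, 7): arr[2]=14 > arr[7]=12
(3, 4): arr[3]=13 > arr[4]=2
(3, 5): arr[3]=13 > arr[5]=5
(3, 7): arr[3]=13 > arr[7]=12
(6, 7): arr[6]=20 > arr[7]=12

Total inversions: 11

The array has 11 inversion(s): (0,4), (1,4), (1,5), (2,3), (2,4), (2,5), (2,7), (3,4), (3,5), (3,7), (6,7). Each pair (i,j) satisfies i < j and arr[i] > arr[j].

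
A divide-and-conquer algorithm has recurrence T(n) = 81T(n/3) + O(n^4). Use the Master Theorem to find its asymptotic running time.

Master Theorem for T(n) = 81T(n/3) + O(n^4):

a = 81, b = 3, c = 4
log_b(a) = log_3(81) = 4.0000

Case 2: c = 4 = log_3(81) = 4.0000
T(n) = O(n^4 log n) = O(n^4 log n)

For T(n) = 81T(n/3) + O(n^4): log_3(81) = 4.0000. This is Case 2 of the Master Theorem (c = log_b(a), equal work at all levels), giving O(n^4 log n).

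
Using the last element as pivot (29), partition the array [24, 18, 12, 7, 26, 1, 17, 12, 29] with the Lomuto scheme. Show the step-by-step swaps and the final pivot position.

Lomuto partition with pivot = 29:

Initial array: [24, 18, 12, 7, 26, 1, 17, 12, 29]

arr[0]=24 <= 29: swap with position 0, array becomes [24, 18, 12, 7, 26, 1, 17, 12, 29]
arr[1]=18 <= 29: swap with position 1, array becomes [24, 18, 12, 7, 26, 1, 17, 12, 29]
arr[2]=12 <= 29: swap with position 2, array becomes [24, 18, 12, 7, 26, 1, 17, 12, 29]
arr[3]=7 <= 29: swap with position 3, array becomes [24, 18, 12, 7, 26, 1, 17, 12, 29]
arr[4]=26 <= 29: swap with position 4, array becomes [24, 18, 12, 7, 26, 1, 17, 12, 29]
arr[5]=1 <= 29: swap with position 5, array becomes [24, 18, 12, 7, 26, 1, 17, 12, 29]
arr[6]=17 <= 29: swap with position 6, array becomes [24, 18, 12, 7, 26, 1, 17, 12, 29]
arr[7]=12 <= 29: swap with position 7, array becomes [24, 18, 12, 7, 26, 1, 17, 12, 29]

Place pivot at position 8: [24, 18, 12, 7, 26, 1, 17, 12, 29]
Pivot position: 8

After partitioning with pivot 29, the array becomes [24, 18, 12, 7, 26, 1, 17, 12, 29]. The pivot is placed at index 8. All elements to the left of the pivot are <= 29, and all elements to the right are > 29.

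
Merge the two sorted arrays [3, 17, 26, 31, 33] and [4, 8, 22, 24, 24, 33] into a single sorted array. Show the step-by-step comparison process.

Merging process:

Compare 3 vs 4: take 3 from left. Merged: [3]
Compare 17 vs 4: take 4 from right. Merged: [3, 4]
Compare 17 vs 8: take 8 from right. Merged: [3, 4, 8]
Compare 17 vs 22: take 17 from left. Merged: [3, 4, 8, 17]
Compare 26 vs 22: take 22 from right. Merged: [3, 4, 8, 17, 22]
Compare 26 vs 24: take 24 from right. Merged: [3, 4, 8, 17, 22, 24]
Compare 26 vs 24: take 24 from right. Merged: [3, 4, 8, 17, 22, 24, 24]
Compare 26 vs 33: take 26 from left. Merged: [3, 4, 8, 17, 22, 24, 24, 26]
Compare 31 vs 33: take 31 from left. Merged: [3, 4, 8, 17, 22, 24, 24, 26, 31]
Compare 33 vs 33: take 33 from left. Merged: [3, 4, 8, 17, 22, 24, 24, 26, 31, 33]
Append remaining from right: [33]. Merged: [3, 4, 8, 17, 22, 24, 24, 26, 31, 33, 33]

Final merged array: [3, 4, 8, 17, 22, 24, 24, 26, 31, 33, 33]
Total comparisons: 10

The merged array is [3, 4, 8, 17, 22, 24, 24, 26, 31, 33, 33], requiring 10 comparisons. The merge step runs in O(n) time where n is the total number of elements.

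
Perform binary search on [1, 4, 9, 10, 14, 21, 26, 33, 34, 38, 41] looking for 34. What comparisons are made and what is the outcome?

Binary search for 34 in [1, 4, 9, 10, 14, 21, 26, 33, 34, 38, 41]:

lo=0, hi=10, mid=5, arr[mid]=21 -> 21 < 34, search right half
lo=6, hi=10, mid=8, arr[mid]=34 -> Found target at index 8!

Binary search finds 34 at index 8 after 2 comparisons. The search repeatedly halves the search space by comparing with the middle element.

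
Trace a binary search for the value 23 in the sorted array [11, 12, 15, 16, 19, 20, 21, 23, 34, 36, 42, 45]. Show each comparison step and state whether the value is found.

Binary search for 23 in [11, 12, 15, 16, 19, 20, 21, 23, 34, 36, 42, 45]:

lo=0, hi=11, mid=5, arr[mid]=20 -> 20 < 23, search right half
lo=6, hi=11, mid=8, arr[mid]=34 -> 34 > 23, search left half
lo=6, hi=7, mid=6, arr[mid]=21 -> 21 < 23, search right half
lo=7, hi=7, mid=7, arr[mid]=23 -> Found target at index 7!

Binary search finds 23 at index 7 after 4 comparisons. The search repeatedly halves the search space by comparing with the middle element.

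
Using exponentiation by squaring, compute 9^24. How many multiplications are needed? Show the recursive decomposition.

Computing 9^24 by squaring (build up from 9^1; each line after the first costs one multiplication):

9^1 = 9
9^2 = (9^1)^2 = 9^2 = 81
9^3 = 9 * 9^2 = 9 * 81 = 729
9^6 = (9^3)^2 = 729^2 = 531441
9^12 = (9^6)^2 = 531441^2 = 282429536481
9^24 = (9^12)^2 = 282429536481^2 = 79766443076872509863361

Result: 79766443076872509863361
Multiplications needed: 5 (5 lines after 9^1)

9^24 = 79766443076872509863361. Using exponentiation by squaring, this requires 5 multiplications. The key idea: if the exponent is even, square the half-power; if odd, multiply by the base once.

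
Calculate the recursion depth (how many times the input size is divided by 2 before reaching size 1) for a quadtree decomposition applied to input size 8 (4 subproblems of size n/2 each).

For divide and conquer with division factor 2:

Problem sizes at each level:
Level 0: 8
Level 1: 4
Level 2: 2
Level 3: 1

The root is level 0 and the size-1 base case is level 3 (the tree spans levels 0 through 3, i.e. 4 levels counting the root), so the depth is the number of divisions: log_2(8) = 3

The recursion tree depth is log_2(8) = 3. At each level, the problem size is divided by 2, so it takes 3 divisions to reduce to a base case of size 1. The algorithm makes 4 recursive calls at each level.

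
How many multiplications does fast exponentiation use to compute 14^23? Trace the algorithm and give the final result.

Computing 14^23 by squaring (build up from 14^1; each line after the first costs one multiplication):

14^1 = 14
14^2 = (14^1)^2 = 14^2 = 196
14^4 = (14^2)^2 = 196^2 = 38416
14^5 = 14 * 14^4 = 14 * 38416 = 537824
14^10 = (14^5)^2 = 537824^2 = 289254654976
14^11 = 14 * 14^10 = 14 * 289254654976 = 4049565169664
14^22 = (14^11)^2 = 4049565169664^2 = 16398978063355821105872896
14^23 = 14 * 14^22 = 14 * 16398978063355821105872896 = 229585692886981495482220544

Result: 229585692886981495482220544
Multiplications needed: 7 (7 lines after 14^1)

14^23 = 229585692886981495482220544. Using exponentiation by squaring, this requires 7 multiplications. The key idea: if the exponent is even, square the half-power; if odd, multiply by the base once.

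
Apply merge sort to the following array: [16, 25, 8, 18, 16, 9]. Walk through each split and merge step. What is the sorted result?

Merge sort trace:

Split: [16, 25, 8, 18, 16, 9] -> [16, 25, 8] and [18, 16, 9]
  Split: [16, 25, 8] -> [16] and [25, 8]
    Split: [25, 8] -> [25] and [8]
    Merge: [25] + [8] -> [8, 25]
  Merge: [16] + [8, 25] -> [8, 16, 25]
  Split: [18, 16, 9] -> [18] and [16, 9]
    Split: [16, 9] -> [16] and [9]
    Merge: [16] + [9] -> [9, 16]
  Merge: [18] + [9, 16] -> [9, 16, 18]
Merge: [8, 16, 25] + [9, 16, 18] -> [8, 9, 16, 16, 18, 25]

Final sorted array: [8, 9, 16, 16, 18, 25]

The merge sort proceeds by recursively splitting the array and merging sorted halves.
After all merges, the sorted array is [8, 9, 16, 16, 18, 25].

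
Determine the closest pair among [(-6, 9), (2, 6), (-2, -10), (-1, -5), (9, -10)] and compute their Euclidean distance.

Computing all pairwise distances among 5 points:

d((-6, 9), (2, 6)) = 8.544
d((-6, 9), (-2, -10)) = 19.4165
d((-6, 9), (-1, -5)) = 14.8661
d((-6, 9), (9, -10)) = 24.2074
d((2, 6), (-2, -10)) = 16.4924
d((2, 6), (-1, -5)) = 11.4018
d((2, 6), (9, -10)) = 17.4642
d((-2, -10), (-1, -5)) = 5.099 <-- minimum
d((-2, -10), (9, -10)) = 11.0
d((-1, -5), (9, -10)) = 11.1803

Closest pair: (-2, -10) and (-1, -5) with distance 5.099

The closest pair is (-2, -10) and (-1, -5) with Euclidean distance 5.099. For 5 points, brute-force pairwise comparison is shown above. For large n, the divide-and-conquer algorithm (sort by x, recurse on halves, check the dividing strip) achieves O(n log n).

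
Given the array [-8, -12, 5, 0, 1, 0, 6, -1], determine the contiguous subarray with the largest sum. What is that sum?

Using Kadane's algorithm on [-8, -12, 5, 0, 1, 0, 6, -1]:

Scanning through the array:
Position 1 (value -12): max_ending_here = -12, max_so_far = -8
Position 2 (value 5): max_ending_here = 5, max_so_far = 5
Position 3 (value 0): max_ending_here = 5, max_so_far = 5
Position 4 (value 1): max_ending_here = 6, max_so_far = 6
Position 5 (value 0): max_ending_here = 6, max_so_far = 6
Position 6 (value 6): max_ending_here = 12, max_so_far = 12
Position 7 (value -1): max_ending_here = 11, max_so_far = 12

Maximum subarray: [5, 0, 1, 0, 6]
Maximum sum: 12

The maximum subarray is [5, 0, 1, 0, 6] with sum 12. This subarray runs from index 2 to index 6.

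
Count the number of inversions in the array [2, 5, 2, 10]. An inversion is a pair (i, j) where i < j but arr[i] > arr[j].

Finding inversions in [2, 5, 2, 10]:

(1, 2): arr[1]=5 > arr[2]=2

Total inversions: 1

The array has 1 inversion(s): (1,2). Each pair (i,j) satisfies i < j and arr[i] > arr[j].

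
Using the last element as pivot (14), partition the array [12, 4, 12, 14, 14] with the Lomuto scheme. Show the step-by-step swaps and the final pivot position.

Lomuto partition with pivot = 14:

Initial array: [12, 4, 12, 14, 14]

arr[0]=12 <= 14: swap with position 0, array becomes [12, 4, 12, 14, 14]
arr[1]=4 <= 14: swap with position 1, array becomes [12, 4, 12, 14, 14]
arr[2]=12 <= 14: swap with position 2, array becomes [12, 4, 12, 14, 14]
arr[3]=14 <= 14: swap with position 3, array becomes [12, 4, 12, 14, 14]

Place pivot at position 4: [12, 4, 12, 14, 14]
Pivot position: 4

After partitioning with pivot 14, the array becomes [12, 4, 12, 14, 14]. The pivot is placed at index 4. All elements to the left of the pivot are <= 14, and all elements to the right are > 14.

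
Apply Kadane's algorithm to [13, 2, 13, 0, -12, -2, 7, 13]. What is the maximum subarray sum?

Using Kadane's algorithm on [13, 2, 13, 0, -12, -2, 7, 13]:

Scanning through the array:
Position 1 (value 2): max_ending_here = 15, max_so_far = 15
Position 2 (value 13): max_ending_here = 28, max_so_far = 28
Position 3 (value 0): max_ending_here = 28, max_so_far = 28
Position 4 (value -12): max_ending_here = 16, max_so_far = 28
Position 5 (value -2): max_ending_here = 14, max_so_far = 28
Position 6 (value 7): max_ending_here = 21, max_so_far = 28
Position 7 (value 13): max_ending_here = 34, max_so_far = 34

Maximum subarray: [13, 2, 13, 0, -12, -2, 7, 13]
Maximum sum: 34

The maximum subarray is [13, 2, 13, 0, -12, -2, 7, 13] with sum 34. This subarray runs from index 0 to index 7.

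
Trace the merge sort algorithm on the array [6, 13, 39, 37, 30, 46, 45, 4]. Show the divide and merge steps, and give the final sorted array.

Merge sort trace:

Split: [6, 13, 39, 37, 30, 46, 45, 4] -> [6, 13, 39, 37] and [30, 46, 45, 4]
  Split: [6, 13, 39, 37] -> [6, 13] and [39, 37]
    Split: [6, 13] -> [6] and [13]
    Merge: [6] + [13] -> [6, 13]
    Split: [39, 37] -> [39] and [37]
    Merge: [39] + [37] -> [37, 39]
  Merge: [6, 13] + [37, 39] -> [6, 13, 37, 39]
  Split: [30, 46, 45, 4] -> [30, 46] and [45, 4]
    Split: [30, 46] -> [30] and [46]
    Merge: [30] + [46] -> [30, 46]
    Split: [45, 4] -> [45] and [4]
    Merge: [45] + [4] -> [4, 45]
  Merge: [30, 46] + [4, 45] -> [4, 30, 45, 46]
Merge: [6, 13, 37, 39] + [4, 30, 45, 46] -> [4, 6, 13, 30, 37, 39, 45, 46]

Final sorted array: [4, 6, 13, 30, 37, 39, 45, 46]

The merge sort proceeds by recursively splitting the array and merging sorted halves.
After all merges, the sorted array is [4, 6, 13, 30, 37, 39, 45, 46].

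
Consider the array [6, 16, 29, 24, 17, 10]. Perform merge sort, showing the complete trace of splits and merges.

Merge sort trace:

Split: [6, 16, 29, 24, 17, 10] -> [6, 16, 29] and [24, 17, 10]
  Split: [6, 16, 29] -> [6] and [16, 29]
    Split: [16, 29] -> [16] and [29]
    Merge: [16] + [29] -> [16, 29]
  Merge: [6] + [16, 29] -> [6, 16, 29]
  Split: [24, 17, 10] -> [24] and [17, 10]
    Split: [17, 10] -> [17] and [10]
    Merge: [17] + [10] -> [10, 17]
  Merge: [24] + [10, 17] -> [10, 17, 24]
Merge: [6, 16, 29] + [10, 17, 24] -> [6, 10, 16, 17, 24, 29]

Final sorted array: [6, 10, 16, 17, 24, 29]

The merge sort proceeds by recursively splitting the array and merging sorted halves.
After all merges, the sorted array is [6, 10, 16, 17, 24, 29].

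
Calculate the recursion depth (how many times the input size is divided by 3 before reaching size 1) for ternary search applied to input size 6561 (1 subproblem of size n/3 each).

For divide and conquer with division factor 3:

Problem sizes at each level:
Level 0: 6561
Level 1: 2187
Level 2: 729
Level 3: 243
Level 4: 81
Level 5: 27
Level 6: 9
Level 7: 3
Level 8: 1

The root is level 0 and the size-1 base case is level 8 (the tree spans levels 0 through 8, i.e. 9 levels counting the root), so the depth is the number of divisions: log_3(6561) = 8

The recursion tree depth is log_3(6561) = 8. At each level, the problem size is divided by 3, so it takes 8 divisions to reduce to a base case of size 1. The algorithm makes 1 recursive call at each level.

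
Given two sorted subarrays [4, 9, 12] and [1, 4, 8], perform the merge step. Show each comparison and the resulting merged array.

Merging process:

Compare 4 vs 1: take 1 from right. Merged: [1]
Compare 4 vs 4: take 4 from left. Merged: [1, 4]
Compare 9 vs 4: take 4 from right. Merged: [1, 4, 4]
Compare 9 vs 8: take 8 from right. Merged: [1, 4, 4, 8]
Append remaining from left: [9, 12]. Merged: [1, 4, 4, 8, 9, 12]

Final merged array: [1, 4, 4, 8, 9, 12]
Total comparisons: 4

The merged array is [1, 4, 4, 8, 9, 12], requiring 4 comparisons. The merge step runs in O(n) time where n is the total number of elements.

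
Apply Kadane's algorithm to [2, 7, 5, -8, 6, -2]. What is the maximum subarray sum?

Using Kadane's algorithm on [2, 7, 5, -8, 6, -2]:

Scanning through the array:
Position 1 (value 7): max_ending_here = 9, max_so_far = 9
Position 2 (value 5): max_ending_here = 14, max_so_far = 14
Position 3 (value -8): max_ending_here = 6, max_so_far = 14
Position 4 (value 6): max_ending_here = 12, max_so_far = 14
Position 5 (value -2): max_ending_here = 10, max_so_far = 14

Maximum subarray: [2, 7, 5]
Maximum sum: 14

The maximum subarray is [2, 7, 5] with sum 14. This subarray runs from index 0 to index 2.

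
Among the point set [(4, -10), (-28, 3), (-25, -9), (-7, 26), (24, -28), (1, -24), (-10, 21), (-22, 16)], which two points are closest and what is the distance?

Computing all pairwise distances among 8 points:

d((4, -10), (-28, 3)) = 34.5398
d((4, -10), (-25, -9)) = 29.0172
d((4, -10), (-7, 26)) = 37.6431
d((4, -10), (24, -28)) = 26.9072
d((4, -10), (1, -24)) = 14.3178
d((4, -10), (-10, 21)) = 34.0147
d((4, -10), (-22, 16)) = 36.7696
d((-28, 3), (-25, -9)) = 12.3693
d((-28, 3), (-7, 26)) = 31.1448
d((-28, 3), (24, -28)) = 60.5392
d((-28, 3), (1, -24)) = 39.6232
d((-28, 3), (-10, 21)) = 25.4558
d((-28, 3), (-22, 16)) = 14.3178
d((-25, -9), (-7, 26)) = 39.3573
d((-25, -9), (24, -28)) = 52.5547
d((-25, -9), (1, -24)) = 30.0167
d((-25, -9), (-10, 21)) = 33.541
d((-25, -9), (-22, 16)) = 25.1794
d((-7, 26), (24, -28)) = 62.2656
d((-7, 26), (1, -24)) = 50.636
d((-7, 26), (-10, 21)) = 5.831 <-- minimum
d((-7, 26), (-22, 16)) = 18.0278
d((24, -28), (1, -24)) = 23.3452
d((24, -28), (-10, 21)) = 59.6406
d((24, -28), (-22, 16)) = 63.6553
d((1, -24), (-10, 21)) = 46.3249
d((1, -24), (-22, 16)) = 46.1411
d((-10, 21), (-22, 16)) = 13.0

Closest pair: (-7, 26) and (-10, 21) with distance 5.831

The closest pair is (-7, 26) and (-10, 21) with Euclidean distance 5.831. For 8 points, brute-force pairwise comparison is shown above. For large n, the divide-and-conquer algorithm (sort by x, recurse on halves, check the dividing strip) achieves O(n log n).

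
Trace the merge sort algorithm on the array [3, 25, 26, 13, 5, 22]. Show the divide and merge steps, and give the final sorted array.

Merge sort trace:

Split: [3, 25, 26, 13, 5, 22] -> [3, 25, 26] and [13, 5, 22]
  Split: [3, 25, 26] -> [3] and [25, 26]
    Split: [25, 26] -> [25] and [26]
    Merge: [25] + [26] -> [25, 26]
  Merge: [3] + [25, 26] -> [3, 25, 26]
  Split: [13, 5, 22] -> [13] and [5, 22]
    Split: [5, 22] -> [5] and [22]
    Merge: [5] + [22] -> [5, 22]
  Merge: [13] + [5, 22] -> [5, 13, 22]
Merge: [3, 25, 26] + [5, 13, 22] -> [3, 5, 13, 22, 25, 26]

Final sorted array: [3, 5, 13, 22, 25, 26]

The merge sort proceeds by recursively splitting the array and merging sorted halves.
After all merges, the sorted array is [3, 5, 13, 22, 25, 26].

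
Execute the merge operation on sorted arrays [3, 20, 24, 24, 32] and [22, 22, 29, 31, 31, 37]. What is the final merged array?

Merging process:

Compare 3 vs 22: take 3 from left. Merged: [3]
Compare 20 vs 22: take 20 from left. Merged: [3, 20]
Compare 24 vs 22: take 22 from right. Merged: [3, 20, 22]
Compare 24 vs 22: take 22 from right. Merged: [3, 20, 22, 22]
Compare 24 vs 29: take 24 from left. Merged: [3, 20, 22, 22, 24]
Compare 24 vs 29: take 24 from left. Merged: [3, 20, 22, 22, 24, 24]
Compare 32 vs 29: take 29 from right. Merged: [3, 20, 22, 22, 24, 24, 29]
Compare 32 vs 31: take 31 from right. Merged: [3, 20, 22, 22, 24, 24, 29, 31]
Compare 32 vs 31: take 31 from right. Merged: [3, 20, 22, 22, 24, 24, 29, 31, 31]
Compare 32 vs 37: take 32 from left. Merged: [3, 20, 22, 22, 24, 24, 29, 31, 31, 32]
Append remaining from right: [37]. Merged: [3, 20, 22, 22, 24, 24, 29, 31, 31, 32, 37]

Final merged array: [3, 20, 22, 22, 24, 24, 29, 31, 31, 32, 37]
Total comparisons: 10

The merged array is [3, 20, 22, 22, 24, 24, 29, 31, 31, 32, 37], requiring 10 comparisons. The merge step runs in O(n) time where n is the total number of elements.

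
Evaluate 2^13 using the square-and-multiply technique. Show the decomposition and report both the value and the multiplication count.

Computing 2^13 by squaring (build up from 2^1; each line after the first costs one multiplication):

2^1 = 2
2^2 = (2^1)^2 = 2^2 = 4
2^3 = 2 * 2^2 = 2 * 4 = 8
2^6 = (2^3)^2 = 8^2 = 64
2^12 = (2^6)^2 = 64^2 = 4096
2^13 = 2 * 2^12 = 2 * 4096 = 8192

Result: 8192
Multiplications needed: 5 (5 lines after 2^1)

2^13 = 8192. Using exponentiation by squaring, this requires 5 multiplications. The key idea: if the exponent is even, square the half-power; if odd, multiply by the base once.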